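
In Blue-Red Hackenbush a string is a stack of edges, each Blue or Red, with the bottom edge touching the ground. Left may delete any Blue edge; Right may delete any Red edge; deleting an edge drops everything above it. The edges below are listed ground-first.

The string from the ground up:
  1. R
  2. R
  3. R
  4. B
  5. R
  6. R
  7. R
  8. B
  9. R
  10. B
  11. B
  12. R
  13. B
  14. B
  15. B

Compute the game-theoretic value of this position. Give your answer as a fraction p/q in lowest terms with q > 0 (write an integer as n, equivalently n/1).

Recurse on prefixes of the 15-edge string R R R B R R R B R B B R B B B:
step 1: add R to get R; options L={ · } R={ 0 } ⇒ -1
step 2: add R to get RR; options L={ · } R={ -1, 0 } ⇒ -2
step 3: add R to get RRR; options L={ · } R={ -2, -1, 0 } ⇒ -3
step 4: add B to get RRRB; options L={ -3 } R={ -2, -1, 0 } ⇒ -5/2
step 5: add R to get RRRBR; options L={ -3 } R={ -5/2, -2, -1, 0 } ⇒ -11/4
step 6: add R to get RRRBRR; options L={ -3 } R={ -11/4, -5/2, -2, -1, 0 } ⇒ -23/8
step 7: add R to get RRRBRRR; options L={ -3 } R={ -23/8, -11/4, -5/2, -2, -1, 0 } ⇒ -47/16
step 8: add B to get RRRBRRRB; options L={ -3, -47/16 } R={ -23/8, -11/4, -5/2, -2, -1, 0 } ⇒ -93/32
step 9: add R to get RRRBRRRBR; options L={ -3, -47/16 } R={ -93/32, -23/8, -11/4, -5/2, -2, -1, 0 } ⇒ -187/64
step 10: add B to get RRRBRRRBRB; options L={ -3, -47/16, -187/64 } R={ -93/32, -23/8, -11/4, -5/2, -2, -1, 0 } ⇒ -373/128
step 11: add B to get RRRBRRRBRBB; options L={ -3, -47/16, -187/64, -373/128 } R={ -93/32, -23/8, -11/4, -5/2, -2, -1, 0 } ⇒ -745/256
step 12: add R to get RRRBRRRBRBBR; options L={ -3, -47/16, -187/64, -373/128 } R={ -745/256, -93/32, -23/8, -11/4, -5/2, -2, -1, 0 } ⇒ -1491/512
step 13: add B to get RRRBRRRBRBBRB; options L={ -3, -47/16, -187/64, -373/128, -1491/512 } R={ -745/256, -93/32, -23/8, -11/4, -5/2, -2, -1, 0 } ⇒ -2981/1024
step 14: add B to get RRRBRRRBRBBRBB; options L={ -3, -47/16, -187/64, -373/128, -1491/512, -2981/1024 } R={ -745/256, -93/32, -23/8, -11/4, -5/2, -2, -1, 0 } ⇒ -5961/2048
step 15: add B to get RRRBRRRBRBBRBBB; options L={ -3, -47/16, -187/64, -373/128, -1491/512, -2981/1024, -5961/2048 } R={ -745/256, -93/32, -23/8, -11/4, -5/2, -2, -1, 0 } ⇒ -11921/4096

-11921/4096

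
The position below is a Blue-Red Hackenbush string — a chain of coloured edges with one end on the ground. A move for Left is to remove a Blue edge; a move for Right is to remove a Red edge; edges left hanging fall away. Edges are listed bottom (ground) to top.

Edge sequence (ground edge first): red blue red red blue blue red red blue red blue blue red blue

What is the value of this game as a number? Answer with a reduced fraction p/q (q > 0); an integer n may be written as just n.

Build value(s[:k]) for k = 1..14, string s = red blue red red blue blue red red blue red blue blue red blue.
step 1: add red to get r; options L={ ∅ } R={ 0 } so -1
step 2: add blue to get rb; options L={ -1 } R={ 0 } so -1/2
step 3: add red to get rbr; options L={ -1 } R={ -1/2; 0 } so -3/4
step 4: add red to get rbrr; options L={ -1 } R={ -3/4; -1/2; 0 } so -7/8
step 5: add blue to get rbrrb; options L={ -1; -7/8 } R={ -3/4; -1/2; 0 } so -13/16
step 6: add blue to get rbrrbb; options L={ -1; -7/8; -13/16 } R={ -3/4; -1/2; 0 } so -25/32
step 7: add red to get rbrrbbr; options L={ -1; -7/8; -13/16 } R={ -25/32; -3/4; -1/2; 0 } so -51/64
step 8: add red to get rbrrbbrr; options L={ -1; -7/8; -13/16 } R={ -51/64; -25/32; -3/4; -1/2; 0 } so -103/128
step 9: add blue to get rbrrbbrrb; options L={ -1; -7/8; -13/16; -103/128 } R={ -51/64; -25/32; -3/4; -1/2; 0 } so -205/256
step 10: add red to get rbrrbbrrbr; options L={ -1; -7/8; -13/16; -103/128 } R={ -205/256; -51/64; -25/32; -3/4; -1/2; 0 } so -411/512
step 11: add blue to get rbrrbbrrbrb; options L={ -1; -7/8; -13/16; -103/128; -411/512 } R={ -205/256; -51/64; -25/32; -3/4; -1/2; 0 } so -821/1024
step 12: add blue to get rbrrbbrrbrbb; options L={ -1; -7/8; -13/16; -103/128; -411/512; -821/1024 } R={ -205/256; -51/64; -25/32; -3/4; -1/2; 0 } so -1641/2048
step 13: add red to get rbrrbbrrbrbbr; options L={ -1; -7/8; -13/16; -103/128; -411/512; -821/1024 } R={ -1641/2048; -205/256; -51/64; -25/32; -3/4; -1/2; 0 } so -3283/4096
step 14: add blue to get rbrrbbrrbrbbrb; options L={ -1; -7/8; -13/16; -103/128; -411/512; -821/1024; -3283/4096 } R={ -1641/2048; -205/256; -51/64; -25/32; -3/4; -1/2; 0 } so -6565/8192

-6565/8192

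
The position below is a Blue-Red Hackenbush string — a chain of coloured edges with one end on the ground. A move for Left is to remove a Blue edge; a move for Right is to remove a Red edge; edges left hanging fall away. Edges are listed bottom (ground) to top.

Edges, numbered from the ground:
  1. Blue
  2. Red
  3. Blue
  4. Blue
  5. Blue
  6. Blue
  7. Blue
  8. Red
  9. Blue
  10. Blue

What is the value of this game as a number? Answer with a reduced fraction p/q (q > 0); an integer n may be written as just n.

Build G(s[:k]) for k = 1..10, string s = Blue Red Blue Blue Blue Blue Blue Red Blue Blue.
B: Left { 0 }, Right { (no moves) } => simplest 1
BR: Left { 0 }, Right { 1 } => simplest 1/2
BRB: Left { 0; 1/2 }, Right { 1 } => simplest 3/4
BRBB: Left { 0; 1/2; 3/4 }, Right { 1 } => simplest 7/8
BRBBB: Left { 0; 1/2; 3/4; 7/8 }, Right { 1 } => simplest 15/16
BRBBBB: Left { 0; 1/2; 3/4; 7/8; 15/16 }, Right { 1 } => simplest 31/32
BRBBBBB: Left { 0; 1/2; 3/4; 7/8; 15/16; 31/32 }, Right { 1 } => simplest 63/64
BRBBBBBR: Left { 0; 1/2; 3/4; 7/8; 15/16; 31/32 }, Right { 63/64; 1 } => simplest 125/128
BRBBBBBRB: Left { 0; 1/2; 3/4; 7/8; 15/16; 31/32; 125/128 }, Right { 63/64; 1 } => simplest 251/256
BRBBBBBRBB: Left { 0; 1/2; 3/4; 7/8; 15/16; 31/32; 125/128; 251/256 }, Right { 63/64; 1 } => simplest 503/512

503/512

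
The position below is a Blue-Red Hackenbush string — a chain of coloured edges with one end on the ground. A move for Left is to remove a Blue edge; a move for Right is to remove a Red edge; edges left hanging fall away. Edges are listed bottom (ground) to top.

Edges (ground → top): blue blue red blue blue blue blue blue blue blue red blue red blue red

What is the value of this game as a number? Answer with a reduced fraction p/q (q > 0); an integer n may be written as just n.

Prefix values for blue blue red blue blue blue blue blue blue blue red blue red blue red via {L|R} + simplicity:
b: Left { 0 }, Right {  } ⇒ simplest 1
bb: Left { 0, 1 }, Right {  } ⇒ simplest 2
bbr: Left { 0, 1 }, Right { 2 } ⇒ simplest 3/2
bbrb: Left { 0, 1, 3/2 }, Right { 2 } ⇒ simplest 7/4
bbrbb: Left { 0, 1, 3/2, 7/4 }, Right { 2 } ⇒ simplest 15/8
bbrbbb: Left { 0, 1, 3/2, 7/4, 15/8 }, Right { 2 } ⇒ simplest 31/16
bbrbbbb: Left { 0, 1, 3/2, 7/4, 15/8, 31/16 }, Right { 2 } ⇒ simplest 63/32
bbrbbbbb: Left { 0, 1, 3/2, 7/4, 15/8, 31/16, 63/32 }, Right { 2 } ⇒ simplest 127/64
bbrbbbbbb: Left { 0, 1, 3/2, 7/4, 15/8, 31/16, 63/32, 127/64 }, Right { 2 } ⇒ simplest 255/128
bbrbbbbbbb: Left { 0, 1, 3/2, 7/4, 15/8, 31/16, 63/32, 127/64, 255/128 }, Right { 2 } ⇒ simplest 511/256
bbrbbbbbbbr: Left { 0, 1, 3/2, 7/4, 15/8, 31/16, 63/32, 127/64, 255/128 }, Right { 511/256, 2 } ⇒ simplest 1021/512
bbrbbbbbbbrb: Left { 0, 1, 3/2, 7/4, 15/8, 31/16, 63/32, 127/64, 255/128, 1021/512 }, Right { 511/256, 2 } ⇒ simplest 2043/1024
bbrbbbbbbbrbr: Left { 0, 1, 3/2, 7/4, 15/8, 31/16, 63/32, 127/64, 255/128, 1021/512 }, Right { 2043/1024, 511/256, 2 } ⇒ simplest 4085/2048
bbrbbbbbbbrbrb: Left { 0, 1, 3/2, 7/4, 15/8, 31/16, 63/32, 127/64, 255/128, 1021/512, 4085/2048 }, Right { 2043/1024, 511/256, 2 } ⇒ simplest 8171/4096
bbrbbbbbbbrbrbr: Left { 0, 1, 3/2, 7/4, 15/8, 31/16, 63/32, 127/64, 255/128, 1021/512, 4085/2048 }, Right { 8171/4096, 2043/1024, 511/256, 2 } ⇒ simplest 16341/8192

16341/8192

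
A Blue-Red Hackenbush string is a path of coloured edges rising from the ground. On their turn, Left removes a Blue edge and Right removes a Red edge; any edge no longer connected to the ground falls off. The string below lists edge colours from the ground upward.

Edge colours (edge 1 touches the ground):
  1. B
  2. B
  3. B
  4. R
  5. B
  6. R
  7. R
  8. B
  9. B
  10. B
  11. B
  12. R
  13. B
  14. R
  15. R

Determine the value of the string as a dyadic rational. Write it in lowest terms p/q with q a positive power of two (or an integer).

Prefix values for B B B R B R R B B B B R B R R via {L|R} + simplicity:
1 of 15 · B · max L 0 · min R +∞ gives 1
2 of 15 · BB · max L 1 · min R +∞ gives 2
3 of 15 · BBB · max L 2 · min R +∞ gives 3
4 of 15 · BBBR · max L 2 · min R 3 gives 5/2
5 of 15 · BBBRB · max L 5/2 · min R 3 gives 11/4
6 of 15 · BBBRBR · max L 5/2 · min R 11/4 gives 21/8
7 of 15 · BBBRBRR · max L 5/2 · min R 21/8 gives 41/16
8 of 15 · BBBRBRRB · max L 41/16 · min R 21/8 gives 83/32
9 of 15 · BBBRBRRBB · max L 83/32 · min R 21/8 gives 167/64
10 of 15 · BBBRBRRBBB · max L 167/64 · min R 21/8 gives 335/128
11 of 15 · BBBRBRRBBBB · max L 335/128 · min R 21/8 gives 671/256
12 of 15 · BBBRBRRBBBBR · max L 335/128 · min R 671/256 gives 1341/512
13 of 15 · BBBRBRRBBBBRB · max L 1341/512 · min R 671/256 gives 2683/1024
14 of 15 · BBBRBRRBBBBRBR · max L 1341/512 · min R 2683/1024 gives 5365/2048
15 of 15 · BBBRBRRBBBBRBRR · max L 1341/512 · min R 5365/2048 gives 10729/4096

10729/4096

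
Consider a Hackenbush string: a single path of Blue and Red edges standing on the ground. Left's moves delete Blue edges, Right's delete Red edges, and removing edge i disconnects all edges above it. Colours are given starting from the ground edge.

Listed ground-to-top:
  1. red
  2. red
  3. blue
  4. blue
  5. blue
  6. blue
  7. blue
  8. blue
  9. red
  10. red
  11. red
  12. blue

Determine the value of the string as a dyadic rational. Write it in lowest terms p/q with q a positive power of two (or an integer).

-1053/1024

Build v(s[:k]) for k = 1..12, string s = red red blue blue blue blue blue blue red red red blue.
v_1 [r]  L=[·]  R=[0]  -> -1
v_2 [rr]  L=[·]  R=[-1 0]  -> -2
v_3 [rrb]  L=[-2]  R=[-1 0]  -> -3/2
v_4 [rrbb]  L=[-2 -3/2]  R=[-1 0]  -> -5/4
v_5 [rrbbb]  L=[-2 -3/2 -5/4]  R=[-1 0]  -> -9/8
v_6 [rrbbbb]  L=[-2 -3/2 -5/4 -9/8]  R=[-1 0]  -> -17/16
v_7 [rrbbbbb]  L=[-2 -3/2 -5/4 -9/8 -17/16]  R=[-1 0]  -> -33/32
v_8 [rrbbbbbb]  L=[-2 -3/2 -5/4 -9/8 -17/16 -33/32]  R=[-1 0]  -> -65/64
v_9 [rrbbbbbbr]  L=[-2 -3/2 -5/4 -9/8 -17/16 -33/32]  R=[-65/64 -1 0]  -> -131/128
v_10 [rrbbbbbbrr]  L=[-2 -3/2 -5/4 -9/8 -17/16 -33/32]  R=[-131/128 -65/64 -1 0]  -> -263/256
v_11 [rrbbbbbbrrr]  L=[-2 -3/2 -5/4 -9/8 -17/16 -33/32]  R=[-263/256 -131/128 -65/64 -1 0]  -> -527/512
v_12 [rrbbbbbbrrrb]  L=[-2 -3/2 -5/4 -9/8 -17/16 -33/32 -527/512]  R=[-263/256 -131/128 -65/64 -1 0]  -> -1053/1024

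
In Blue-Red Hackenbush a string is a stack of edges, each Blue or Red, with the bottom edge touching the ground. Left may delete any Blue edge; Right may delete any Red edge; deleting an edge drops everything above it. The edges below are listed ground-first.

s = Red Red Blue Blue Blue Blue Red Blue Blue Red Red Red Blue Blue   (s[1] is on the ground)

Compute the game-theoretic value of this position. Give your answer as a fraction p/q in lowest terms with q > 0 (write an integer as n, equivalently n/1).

-4409/4096

1 of 14 · R · max L −∞ · min R 0 → -1
2 of 14 · RR · max L −∞ · min R -1 → -2
3 of 14 · RRB · max L -2 · min R -1 → -3/2
4 of 14 · RRBB · max L -3/2 · min R -1 → -5/4
5 of 14 · RRBBB · max L -5/4 · min R -1 → -9/8
6 of 14 · RRBBBB · max L -9/8 · min R -1 → -17/16
7 of 14 · RRBBBBR · max L -9/8 · min R -17/16 → -35/32
8 of 14 · RRBBBBRB · max L -35/32 · min R -17/16 → -69/64
9 of 14 · RRBBBBRBB · max L -69/64 · min R -17/16 → -137/128
10 of 14 · RRBBBBRBBR · max L -69/64 · min R -137/128 → -275/256
11 of 14 · RRBBBBRBBRR · max L -69/64 · min R -275/256 → -551/512
12 of 14 · RRBBBBRBBRRR · max L -69/64 · min R -551/512 → -1103/1024
13 of 14 · RRBBBBRBBRRRB · max L -1103/1024 · min R -551/512 → -2205/2048
14 of 14 · RRBBBBRBBRRRBB · max L -2205/2048 · min R -551/512 → -4409/4096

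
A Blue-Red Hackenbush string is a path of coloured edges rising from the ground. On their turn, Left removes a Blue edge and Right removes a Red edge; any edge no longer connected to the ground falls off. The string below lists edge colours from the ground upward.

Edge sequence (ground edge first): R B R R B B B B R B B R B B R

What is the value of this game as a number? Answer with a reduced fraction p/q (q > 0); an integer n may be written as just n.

-12435/16384

edge 1 of 15 (R): { none | 0 } => -1
edge 2 of 15 (B): { -1 | 0 } => -1/2
edge 3 of 15 (R): { -1 | -1/2,0 } => -3/4
edge 4 of 15 (R): { -1 | -3/4,-1/2,0 } => -7/8
edge 5 of 15 (B): { -1,-7/8 | -3/4,-1/2,0 } => -13/16
edge 6 of 15 (B): { -1,-7/8,-13/16 | -3/4,-1/2,0 } => -25/32
edge 7 of 15 (B): { -1,-7/8,-13/16,-25/32 | -3/4,-1/2,0 } => -49/64
edge 8 of 15 (B): { -1,-7/8,-13/16,-25/32,-49/64 | -3/4,-1/2,0 } => -97/128
edge 9 of 15 (R): { -1,-7/8,-13/16,-25/32,-49/64 | -97/128,-3/4,-1/2,0 } => -195/256
edge 10 of 15 (B): { -1,-7/8,-13/16,-25/32,-49/64,-195/256 | -97/128,-3/4,-1/2,0 } => -389/512
edge 11 of 15 (B): { -1,-7/8,-13/16,-25/32,-49/64,-195/256,-389/512 | -97/128,-3/4,-1/2,0 } => -777/1024
edge 12 of 15 (R): { -1,-7/8,-13/16,-25/32,-49/64,-195/256,-389/512 | -777/1024,-97/128,-3/4,-1/2,0 } => -1555/2048
edge 13 of 15 (B): { -1,-7/8,-13/16,-25/32,-49/64,-195/256,-389/512,-1555/2048 | -777/1024,-97/128,-3/4,-1/2,0 } => -3109/4096
edge 14 of 15 (B): { -1,-7/8,-13/16,-25/32,-49/64,-195/256,-389/512,-1555/2048,-3109/4096 | -777/1024,-97/128,-3/4,-1/2,0 } => -6217/8192
edge 15 of 15 (R): { -1,-7/8,-13/16,-25/32,-49/64,-195/256,-389/512,-1555/2048,-3109/4096 | -6217/8192,-777/1024,-97/128,-3/4,-1/2,0 } => -12435/16384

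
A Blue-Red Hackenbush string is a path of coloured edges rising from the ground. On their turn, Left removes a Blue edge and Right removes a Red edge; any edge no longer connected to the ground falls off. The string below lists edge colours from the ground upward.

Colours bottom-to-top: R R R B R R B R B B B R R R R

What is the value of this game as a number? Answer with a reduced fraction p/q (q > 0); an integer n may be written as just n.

-11551/4096

G(R) = { · | 0 } so -1
G(RR) = { · | -1, 0 } so -2
G(RRR) = { · | -2, -1, 0 } so -3
G(RRRB) = { -3 | -2, -1, 0 } so -5/2
G(RRRBR) = { -3 | -5/2, -2, -1, 0 } so -11/4
G(RRRBRR) = { -3 | -11/4, -5/2, -2, -1, 0 } so -23/8
G(RRRBRRB) = { -3, -23/8 | -11/4, -5/2, -2, -1, 0 } so -45/16
G(RRRBRRBR) = { -3, -23/8 | -45/16, -11/4, -5/2, -2, -1, 0 } so -91/32
G(RRRBRRBRB) = { -3, -23/8, -91/32 | -45/16, -11/4, -5/2, -2, -1, 0 } so -181/64
G(RRRBRRBRBB) = { -3, -23/8, -91/32, -181/64 | -45/16, -11/4, -5/2, -2, -1, 0 } so -361/128
G(RRRBRRBRBBB) = { -3, -23/8, -91/32, -181/64, -361/128 | -45/16, -11/4, -5/2, -2, -1, 0 } so -721/256
G(RRRBRRBRBBBR) = { -3, -23/8, -91/32, -181/64, -361/128 | -721/256, -45/16, -11/4, -5/2, -2, -1, 0 } so -1443/512
G(RRRBRRBRBBBRR) = { -3, -23/8, -91/32, -181/64, -361/128 | -1443/512, -721/256, -45/16, -11/4, -5/2, -2, -1, 0 } so -2887/1024
G(RRRBRRBRBBBRRR) = { -3, -23/8, -91/32, -181/64, -361/128 | -2887/1024, -1443/512, -721/256, -45/16, -11/4, -5/2, -2, -1, 0 } so -5775/2048
G(RRRBRRBRBBBRRRR) = { -3, -23/8, -91/32, -181/64, -361/128 | -5775/2048, -2887/1024, -1443/512, -721/256, -45/16, -11/4, -5/2, -2, -1, 0 } so -11551/4096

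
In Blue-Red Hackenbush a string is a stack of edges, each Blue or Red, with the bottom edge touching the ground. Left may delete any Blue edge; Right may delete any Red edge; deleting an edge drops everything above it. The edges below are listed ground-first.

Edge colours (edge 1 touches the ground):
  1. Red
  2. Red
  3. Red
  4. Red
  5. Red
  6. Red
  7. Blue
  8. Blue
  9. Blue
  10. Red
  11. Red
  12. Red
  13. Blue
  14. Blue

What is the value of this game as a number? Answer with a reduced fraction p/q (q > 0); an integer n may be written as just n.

val(R) = { ∅ | 0 } so -1
val(RR) = { ∅ | -1 0 } so -2
val(RRR) = { ∅ | -2 -1 0 } so -3
val(RRRR) = { ∅ | -3 -2 -1 0 } so -4
val(RRRRR) = { ∅ | -4 -3 -2 -1 0 } so -5
val(RRRRRR) = { ∅ | -5 -4 -3 -2 -1 0 } so -6
val(RRRRRRB) = { -6 | -5 -4 -3 -2 -1 0 } so -11/2
val(RRRRRRBB) = { -6 -11/2 | -5 -4 -3 -2 -1 0 } so -21/4
val(RRRRRRBBB) = { -6 -11/2 -21/4 | -5 -4 -3 -2 -1 0 } so -41/8
val(RRRRRRBBBR) = { -6 -11/2 -21/4 | -41/8 -5 -4 -3 -2 -1 0 } so -83/16
val(RRRRRRBBBRR) = { -6 -11/2 -21/4 | -83/16 -41/8 -5 -4 -3 -2 -1 0 } so -167/32
val(RRRRRRBBBRRR) = { -6 -11/2 -21/4 | -167/32 -83/16 -41/8 -5 -4 -3 -2 -1 0 } so -335/64
val(RRRRRRBBBRRRB) = { -6 -11/2 -21/4 -335/64 | -167/32 -83/16 -41/8 -5 -4 -3 -2 -1 0 } so -669/128
val(RRRRRRBBBRRRBB) = { -6 -11/2 -21/4 -335/64 -669/128 | -167/32 -83/16 -41/8 -5 -4 -3 -2 -1 0 } so -1337/256

-1337/256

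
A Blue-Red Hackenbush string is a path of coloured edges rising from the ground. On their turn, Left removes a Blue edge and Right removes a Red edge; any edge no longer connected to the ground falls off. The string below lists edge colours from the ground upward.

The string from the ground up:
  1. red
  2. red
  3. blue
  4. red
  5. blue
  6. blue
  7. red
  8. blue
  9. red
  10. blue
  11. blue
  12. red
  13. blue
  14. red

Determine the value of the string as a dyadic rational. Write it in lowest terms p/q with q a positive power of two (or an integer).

-6475/4096

Build g(s[:k]) for k = 1..14, string s = red red blue red blue blue red blue red blue blue red blue red.
1 of 14 · r · max L −∞ · min R 0 so -1
2 of 14 · rr · max L −∞ · min R -1 so -2
3 of 14 · rrb · max L -2 · min R -1 so -3/2
4 of 14 · rrbr · max L -2 · min R -3/2 so -7/4
5 of 14 · rrbrb · max L -7/4 · min R -3/2 so -13/8
6 of 14 · rrbrbb · max L -13/8 · min R -3/2 so -25/16
7 of 14 · rrbrbbr · max L -13/8 · min R -25/16 so -51/32
8 of 14 · rrbrbbrb · max L -51/32 · min R -25/16 so -101/64
9 of 14 · rrbrbbrbr · max L -51/32 · min R -101/64 so -203/128
10 of 14 · rrbrbbrbrb · max L -203/128 · min R -101/64 so -405/256
11 of 14 · rrbrbbrbrbb · max L -405/256 · min R -101/64 so -809/512
12 of 14 · rrbrbbrbrbbr · max L -405/256 · min R -809/512 so -1619/1024
13 of 14 · rrbrbbrbrbbrb · max L -1619/1024 · min R -809/512 so -3237/2048
14 of 14 · rrbrbbrbrbbrbr · max L -1619/1024 · min R -3237/2048 so -6475/4096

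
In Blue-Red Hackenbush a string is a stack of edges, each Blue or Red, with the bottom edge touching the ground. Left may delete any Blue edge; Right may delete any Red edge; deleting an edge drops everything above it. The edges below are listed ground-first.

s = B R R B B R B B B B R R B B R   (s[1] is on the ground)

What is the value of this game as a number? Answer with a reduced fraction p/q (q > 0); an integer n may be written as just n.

1 of 15 · B · max L 0 · min R +∞ => 1
2 of 15 · BR · max L 0 · min R 1 => 1/2
3 of 15 · BRR · max L 0 · min R 1/2 => 1/4
4 of 15 · BRRB · max L 1/4 · min R 1/2 => 3/8
5 of 15 · BRRBB · max L 3/8 · min R 1/2 => 7/16
6 of 15 · BRRBBR · max L 3/8 · min R 7/16 => 13/32
7 of 15 · BRRBBRB · max L 13/32 · min R 7/16 => 27/64
8 of 15 · BRRBBRBB · max L 27/64 · min R 7/16 => 55/128
9 of 15 · BRRBBRBBB · max L 55/128 · min R 7/16 => 111/256
10 of 15 · BRRBBRBBBB · max L 111/256 · min R 7/16 => 223/512
11 of 15 · BRRBBRBBBBR · max L 111/256 · min R 223/512 => 445/1024
12 of 15 · BRRBBRBBBBRR · max L 111/256 · min R 445/1024 => 889/2048
13 of 15 · BRRBBRBBBBRRB · max L 889/2048 · min R 445/1024 => 1779/4096
14 of 15 · BRRBBRBBBBRRBB · max L 1779/4096 · min R 445/1024 => 3559/8192
15 of 15 · BRRBBRBBBBRRBBR · max L 1779/4096 · min R 3559/8192 => 7117/16384

7117/16384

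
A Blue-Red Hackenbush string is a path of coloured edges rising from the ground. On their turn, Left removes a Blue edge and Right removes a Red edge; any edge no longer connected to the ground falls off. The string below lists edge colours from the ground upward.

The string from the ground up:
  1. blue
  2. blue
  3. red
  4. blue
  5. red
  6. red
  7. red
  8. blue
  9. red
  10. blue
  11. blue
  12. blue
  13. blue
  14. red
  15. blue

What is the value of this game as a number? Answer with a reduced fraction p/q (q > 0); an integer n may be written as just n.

G_1 [b]  L=[0]  R=[—]  => 1
G_2 [bb]  L=[0; 1]  R=[—]  => 2
G_3 [bbr]  L=[0; 1]  R=[2]  => 3/2
G_4 [bbrb]  L=[0; 1; 3/2]  R=[2]  => 7/4
G_5 [bbrbr]  L=[0; 1; 3/2]  R=[7/4; 2]  => 13/8
G_6 [bbrbrr]  L=[0; 1; 3/2]  R=[13/8; 7/4; 2]  => 25/16
G_7 [bbrbrrr]  L=[0; 1; 3/2]  R=[25/16; 13/8; 7/4; 2]  => 49/32
G_8 [bbrbrrrb]  L=[0; 1; 3/2; 49/32]  R=[25/16; 13/8; 7/4; 2]  => 99/64
G_9 [bbrbrrrbr]  L=[0; 1; 3/2; 49/32]  R=[99/64; 25/16; 13/8; 7/4; 2]  => 197/128
G_10 [bbrbrrrbrb]  L=[0; 1; 3/2; 49/32; 197/128]  R=[99/64; 25/16; 13/8; 7/4; 2]  => 395/256
G_11 [bbrbrrrbrbb]  L=[0; 1; 3/2; 49/32; 197/128; 395/256]  R=[99/64; 25/16; 13/8; 7/4; 2]  => 791/512
G_12 [bbrbrrrbrbbb]  L=[0; 1; 3/2; 49/32; 197/128; 395/256; 791/512]  R=[99/64; 25/16; 13/8; 7/4; 2]  => 1583/1024
G_13 [bbrbrrrbrbbbb]  L=[0; 1; 3/2; 49/32; 197/128; 395/256; 791/512; 1583/1024]  R=[99/64; 25/16; 13/8; 7/4; 2]  => 3167/2048
G_14 [bbrbrrrbrbbbbr]  L=[0; 1; 3/2; 49/32; 197/128; 395/256; 791/512; 1583/1024]  R=[3167/2048; 99/64; 25/16; 13/8; 7/4; 2]  => 6333/4096
G_15 [bbrbrrrbrbbbbrb]  L=[0; 1; 3/2; 49/32; 197/128; 395/256; 791/512; 1583/1024; 6333/4096]  R=[3167/2048; 99/64; 25/16; 13/8; 7/4; 2]  => 12667/8192

12667/8192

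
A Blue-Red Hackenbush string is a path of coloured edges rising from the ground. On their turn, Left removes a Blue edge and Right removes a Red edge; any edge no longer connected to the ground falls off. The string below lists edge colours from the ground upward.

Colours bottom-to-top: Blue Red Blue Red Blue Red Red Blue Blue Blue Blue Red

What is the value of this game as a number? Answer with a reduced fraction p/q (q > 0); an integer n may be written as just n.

Build g(s[:k]) for k = 1..12, string s = Blue Red Blue Red Blue Red Red Blue Blue Blue Blue Red.
g_1 [B]  L=[0]  R=[∅]  gives 1
g_2 [BR]  L=[0]  R=[1]  gives 1/2
g_3 [BRB]  L=[0 1/2]  R=[1]  gives 3/4
g_4 [BRBR]  L=[0 1/2]  R=[3/4 1]  gives 5/8
g_5 [BRBRB]  L=[0 1/2 5/8]  R=[3/4 1]  gives 11/16
g_6 [BRBRBR]  L=[0 1/2 5/8]  R=[11/16 3/4 1]  gives 21/32
g_7 [BRBRBRR]  L=[0 1/2 5/8]  R=[21/32 11/16 3/4 1]  gives 41/64
g_8 [BRBRBRRB]  L=[0 1/2 5/8 41/64]  R=[21/32 11/16 3/4 1]  gives 83/128
g_9 [BRBRBRRBB]  L=[0 1/2 5/8 41/64 83/128]  R=[21/32 11/16 3/4 1]  gives 167/256
g_10 [BRBRBRRBBB]  L=[0 1/2 5/8 41/64 83/128 167/256]  R=[21/32 11/16 3/4 1]  gives 335/512
g_11 [BRBRBRRBBBB]  L=[0 1/2 5/8 41/64 83/128 167/256 335/512]  R=[21/32 11/16 3/4 1]  gives 671/1024
g_12 [BRBRBRRBBBBR]  L=[0 1/2 5/8 41/64 83/128 167/256 335/512]  R=[671/1024 21/32 11/16 3/4 1]  gives 1341/2048

1341/2048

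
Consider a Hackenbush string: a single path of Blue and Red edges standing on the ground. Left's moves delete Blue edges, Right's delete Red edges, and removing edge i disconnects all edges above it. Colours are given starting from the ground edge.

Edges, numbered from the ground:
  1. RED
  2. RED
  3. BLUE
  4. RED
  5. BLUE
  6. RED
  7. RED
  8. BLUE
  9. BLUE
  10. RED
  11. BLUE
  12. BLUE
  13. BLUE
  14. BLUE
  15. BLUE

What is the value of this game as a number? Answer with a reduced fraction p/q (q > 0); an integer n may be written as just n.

Prefix values for RED RED BLUE RED BLUE RED RED BLUE BLUE RED BLUE BLUE BLUE BLUE BLUE via {L|R} + simplicity:
1 of 15 · R · max L −∞ · min R 0 gives -1
2 of 15 · RR · max L −∞ · min R -1 gives -2
3 of 15 · RRB · max L -2 · min R -1 gives -3/2
4 of 15 · RRBR · max L -2 · min R -3/2 gives -7/4
5 of 15 · RRBRB · max L -7/4 · min R -3/2 gives -13/8
6 of 15 · RRBRBR · max L -7/4 · min R -13/8 gives -27/16
7 of 15 · RRBRBRR · max L -7/4 · min R -27/16 gives -55/32
8 of 15 · RRBRBRRB · max L -55/32 · min R -27/16 gives -109/64
9 of 15 · RRBRBRRBB · max L -109/64 · min R -27/16 gives -217/128
10 of 15 · RRBRBRRBBR · max L -109/64 · min R -217/128 gives -435/256
11 of 15 · RRBRBRRBBRB · max L -435/256 · min R -217/128 gives -869/512
12 of 15 · RRBRBRRBBRBB · max L -869/512 · min R -217/128 gives -1737/1024
13 of 15 · RRBRBRRBBRBBB · max L -1737/1024 · min R -217/128 gives -3473/2048
14 of 15 · RRBRBRRBBRBBBB · max L -3473/2048 · min R -217/128 gives -6945/4096
15 of 15 · RRBRBRRBBRBBBBB · max L -6945/4096 · min R -217/128 gives -13889/8192

-13889/8192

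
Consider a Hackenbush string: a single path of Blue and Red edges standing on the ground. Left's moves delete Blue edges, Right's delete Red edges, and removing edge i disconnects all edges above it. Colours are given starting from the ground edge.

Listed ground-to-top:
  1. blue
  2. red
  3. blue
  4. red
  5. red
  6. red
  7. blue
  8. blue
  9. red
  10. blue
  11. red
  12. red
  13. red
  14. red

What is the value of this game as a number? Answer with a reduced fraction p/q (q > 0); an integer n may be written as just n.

1 of 14 · b · max L 0 · min R +∞ = 1
2 of 14 · br · max L 0 · min R 1 = 1/2
3 of 14 · brb · max L 1/2 · min R 1 = 3/4
4 of 14 · brbr · max L 1/2 · min R 3/4 = 5/8
5 of 14 · brbrr · max L 1/2 · min R 5/8 = 9/16
6 of 14 · brbrrr · max L 1/2 · min R 9/16 = 17/32
7 of 14 · brbrrrb · max L 17/32 · min R 9/16 = 35/64
8 of 14 · brbrrrbb · max L 35/64 · min R 9/16 = 71/128
9 of 14 · brbrrrbbr · max L 35/64 · min R 71/128 = 141/256
10 of 14 · brbrrrbbrb · max L 141/256 · min R 71/128 = 283/512
11 of 14 · brbrrrbbrbr · max L 141/256 · min R 283/512 = 565/1024
12 of 14 · brbrrrbbrbrr · max L 141/256 · min R 565/1024 = 1129/2048
13 of 14 · brbrrrbbrbrrr · max L 141/256 · min R 1129/2048 = 2257/4096
14 of 14 · brbrrrbbrbrrrr · max L 141/256 · min R 2257/4096 = 4513/8192

4513/8192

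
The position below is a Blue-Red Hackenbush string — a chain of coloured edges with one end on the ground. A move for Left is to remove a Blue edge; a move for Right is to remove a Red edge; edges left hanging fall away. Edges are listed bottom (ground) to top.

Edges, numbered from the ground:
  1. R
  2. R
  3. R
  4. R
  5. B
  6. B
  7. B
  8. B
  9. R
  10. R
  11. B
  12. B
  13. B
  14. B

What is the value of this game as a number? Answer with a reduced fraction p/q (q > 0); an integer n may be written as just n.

-3169/1024

Recurse on prefixes of the 14-edge string R R R R B B B B R R B B B B:
step 1: add R to get R; options L={ none } R={ 0 } => -1
step 2: add R to get RR; options L={ none } R={ -1, 0 } => -2
step 3: add R to get RRR; options L={ none } R={ -2, -1, 0 } => -3
step 4: add R to get RRRR; options L={ none } R={ -3, -2, -1, 0 } => -4
step 5: add B to get RRRRB; options L={ -4 } R={ -3, -2, -1, 0 } => -7/2
step 6: add B to get RRRRBB; options L={ -4, -7/2 } R={ -3, -2, -1, 0 } => -13/4
step 7: add B to get RRRRBBB; options L={ -4, -7/2, -13/4 } R={ -3, -2, -1, 0 } => -25/8
step 8: add B to get RRRRBBBB; options L={ -4, -7/2, -13/4, -25/8 } R={ -3, -2, -1, 0 } => -49/16
step 9: add R to get RRRRBBBBR; options L={ -4, -7/2, -13/4, -25/8 } R={ -49/16, -3, -2, -1, 0 } => -99/32
step 10: add R to get RRRRBBBBRR; options L={ -4, -7/2, -13/4, -25/8 } R={ -99/32, -49/16, -3, -2, -1, 0 } => -199/64
step 11: add B to get RRRRBBBBRRB; options L={ -4, -7/2, -13/4, -25/8, -199/64 } R={ -99/32, -49/16, -3, -2, -1, 0 } => -397/128
step 12: add B to get RRRRBBBBRRBB; options L={ -4, -7/2, -13/4, -25/8, -199/64, -397/128 } R={ -99/32, -49/16, -3, -2, -1, 0 } => -793/256
step 13: add B to get RRRRBBBBRRBBB; options L={ -4, -7/2, -13/4, -25/8, -199/64, -397/128, -793/256 } R={ -99/32, -49/16, -3, -2, -1, 0 } => -1585/512
step 14: add B to get RRRRBBBBRRBBBB; options L={ -4, -7/2, -13/4, -25/8, -199/64, -397/128, -793/256, -1585/512 } R={ -99/32, -49/16, -3, -2, -1, 0 } => -3169/1024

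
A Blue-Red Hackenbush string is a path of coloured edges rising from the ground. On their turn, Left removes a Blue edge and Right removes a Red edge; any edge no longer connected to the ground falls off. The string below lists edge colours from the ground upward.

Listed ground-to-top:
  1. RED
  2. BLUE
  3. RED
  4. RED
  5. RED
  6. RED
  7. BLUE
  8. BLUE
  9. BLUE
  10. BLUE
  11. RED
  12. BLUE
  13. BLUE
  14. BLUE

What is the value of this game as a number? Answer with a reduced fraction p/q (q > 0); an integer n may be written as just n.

-7697/8192

R: Left {  }, Right { 0 } gives simplest -1
RB: Left { -1 }, Right { 0 } gives simplest -1/2
RBR: Left { -1 }, Right { -1/2 0 } gives simplest -3/4
RBRR: Left { -1 }, Right { -3/4 -1/2 0 } gives simplest -7/8
RBRRR: Left { -1 }, Right { -7/8 -3/4 -1/2 0 } gives simplest -15/16
RBRRRR: Left { -1 }, Right { -15/16 -7/8 -3/4 -1/2 0 } gives simplest -31/32
RBRRRRB: Left { -1 -31/32 }, Right { -15/16 -7/8 -3/4 -1/2 0 } gives simplest -61/64
RBRRRRBB: Left { -1 -31/32 -61/64 }, Right { -15/16 -7/8 -3/4 -1/2 0 } gives simplest -121/128
RBRRRRBBB: Left { -1 -31/32 -61/64 -121/128 }, Right { -15/16 -7/8 -3/4 -1/2 0 } gives simplest -241/256
RBRRRRBBBB: Left { -1 -31/32 -61/64 -121/128 -241/256 }, Right { -15/16 -7/8 -3/4 -1/2 0 } gives simplest -481/512
RBRRRRBBBBR: Left { -1 -31/32 -61/64 -121/128 -241/256 }, Right { -481/512 -15/16 -7/8 -3/4 -1/2 0 } gives simplest -963/1024
RBRRRRBBBBRB: Left { -1 -31/32 -61/64 -121/128 -241/256 -963/1024 }, Right { -481/512 -15/16 -7/8 -3/4 -1/2 0 } gives simplest -1925/2048
RBRRRRBBBBRBB: Left { -1 -31/32 -61/64 -121/128 -241/256 -963/1024 -1925/2048 }, Right { -481/512 -15/16 -7/8 -3/4 -1/2 0 } gives simplest -3849/4096
RBRRRRBBBBRBBB: Left { -1 -31/32 -61/64 -121/128 -241/256 -963/1024 -1925/2048 -3849/4096 }, Right { -481/512 -15/16 -7/8 -3/4 -1/2 0 } gives simplest -7697/8192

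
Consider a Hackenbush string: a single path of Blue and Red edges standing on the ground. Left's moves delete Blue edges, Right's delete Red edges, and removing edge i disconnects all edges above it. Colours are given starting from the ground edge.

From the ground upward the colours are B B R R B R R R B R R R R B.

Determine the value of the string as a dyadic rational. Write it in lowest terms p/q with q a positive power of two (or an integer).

step 1: add B to get B; options L={ 0 } R={ (no moves) } -> 1
step 2: add B to get BB; options L={ 0 1 } R={ (no moves) } -> 2
step 3: add R to get BBR; options L={ 0 1 } R={ 2 } -> 3/2
step 4: add R to get BBRR; options L={ 0 1 } R={ 3/2 2 } -> 5/4
step 5: add B to get BBRRB; options L={ 0 1 5/4 } R={ 3/2 2 } -> 11/8
step 6: add R to get BBRRBR; options L={ 0 1 5/4 } R={ 11/8 3/2 2 } -> 21/16
step 7: add R to get BBRRBRR; options L={ 0 1 5/4 } R={ 21/16 11/8 3/2 2 } -> 41/32
step 8: add R to get BBRRBRRR; options L={ 0 1 5/4 } R={ 41/32 21/16 11/8 3/2 2 } -> 81/64
step 9: add B to get BBRRBRRRB; options L={ 0 1 5/4 81/64 } R={ 41/32 21/16 11/8 3/2 2 } -> 163/128
step 10: add R to get BBRRBRRRBR; options L={ 0 1 5/4 81/64 } R={ 163/128 41/32 21/16 11/8 3/2 2 } -> 325/256
step 11: add R to get BBRRBRRRBRR; options L={ 0 1 5/4 81/64 } R={ 325/256 163/128 41/32 21/16 11/8 3/2 2 } -> 649/512
step 12: add R to get BBRRBRRRBRRR; options L={ 0 1 5/4 81/64 } R={ 649/512 325/256 163/128 41/32 21/16 11/8 3/2 2 } -> 1297/1024
step 13: add R to get BBRRBRRRBRRRR; options L={ 0 1 5/4 81/64 } R={ 1297/1024 649/512 325/256 163/128 41/32 21/16 11/8 3/2 2 } -> 2593/2048
step 14: add B to get BBRRBRRRBRRRRB; options L={ 0 1 5/4 81/64 2593/2048 } R={ 1297/1024 649/512 325/256 163/128 41/32 21/16 11/8 3/2 2 } -> 5187/4096

5187/4096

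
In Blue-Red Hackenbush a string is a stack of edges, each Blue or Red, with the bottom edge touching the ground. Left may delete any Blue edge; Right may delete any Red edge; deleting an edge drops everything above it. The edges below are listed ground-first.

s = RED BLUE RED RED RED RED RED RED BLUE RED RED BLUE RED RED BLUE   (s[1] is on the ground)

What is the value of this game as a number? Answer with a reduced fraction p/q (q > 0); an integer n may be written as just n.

-16237/16384

Recurse on prefixes of the 15-edge string RED BLUE RED RED RED RED RED RED BLUE RED RED BLUE RED RED BLUE:
step 1: add RED to get R; options L={ ∅ } R={ 0 } ⇒ -1
step 2: add BLUE to get RB; options L={ -1 } R={ 0 } ⇒ -1/2
step 3: add RED to get RBR; options L={ -1 } R={ -1/2, 0 } ⇒ -3/4
step 4: add RED to get RBRR; options L={ -1 } R={ -3/4, -1/2, 0 } ⇒ -7/8
step 5: add RED to get RBRRR; options L={ -1 } R={ -7/8, -3/4, -1/2, 0 } ⇒ -15/16
step 6: add RED to get RBRRRR; options L={ -1 } R={ -15/16, -7/8, -3/4, -1/2, 0 } ⇒ -31/32
step 7: add RED to get RBRRRRR; options L={ -1 } R={ -31/32, -15/16, -7/8, -3/4, -1/2, 0 } ⇒ -63/64
step 8: add RED to get RBRRRRRR; options L={ -1 } R={ -63/64, -31/32, -15/16, -7/8, -3/4, -1/2, 0 } ⇒ -127/128
step 9: add BLUE to get RBRRRRRRB; options L={ -1, -127/128 } R={ -63/64, -31/32, -15/16, -7/8, -3/4, -1/2, 0 } ⇒ -253/256
step 10: add RED to get RBRRRRRRBR; options L={ -1, -127/128 } R={ -253/256, -63/64, -31/32, -15/16, -7/8, -3/4, -1/2, 0 } ⇒ -507/512
step 11: add RED to get RBRRRRRRBRR; options L={ -1, -127/128 } R={ -507/512, -253/256, -63/64, -31/32, -15/16, -7/8, -3/4, -1/2, 0 } ⇒ -1015/1024
step 12: add BLUE to get RBRRRRRRBRRB; options L={ -1, -127/128, -1015/1024 } R={ -507/512, -253/256, -63/64, -31/32, -15/16, -7/8, -3/4, -1/2, 0 } ⇒ -2029/2048
step 13: add RED to get RBRRRRRRBRRBR; options L={ -1, -127/128, -1015/1024 } R={ -2029/2048, -507/512, -253/256, -63/64, -31/32, -15/16, -7/8, -3/4, -1/2, 0 } ⇒ -4059/4096
step 14: add RED to get RBRRRRRRBRRBRR; options L={ -1, -127/128, -1015/1024 } R={ -4059/4096, -2029/2048, -507/512, -253/256, -63/64, -31/32, -15/16, -7/8, -3/4, -1/2, 0 } ⇒ -8119/8192
step 15: add BLUE to get RBRRRRRRBRRBRRB; options L={ -1, -127/128, -1015/1024, -8119/8192 } R={ -4059/4096, -2029/2048, -507/512, -253/256, -63/64, -31/32, -15/16, -7/8, -3/4, -1/2, 0 } ⇒ -16237/16384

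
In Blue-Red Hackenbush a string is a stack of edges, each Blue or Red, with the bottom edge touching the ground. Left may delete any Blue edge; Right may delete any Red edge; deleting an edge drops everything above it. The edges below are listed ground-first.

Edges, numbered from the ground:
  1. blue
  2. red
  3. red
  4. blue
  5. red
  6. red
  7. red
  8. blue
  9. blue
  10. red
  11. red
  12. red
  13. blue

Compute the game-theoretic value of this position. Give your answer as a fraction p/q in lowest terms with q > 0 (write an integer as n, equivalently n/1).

1123/4096

g(b) = { 0 | none } => 1
g(br) = { 0 | 1 } => 1/2
g(brr) = { 0 | 1/2, 1 } => 1/4
g(brrb) = { 0, 1/4 | 1/2, 1 } => 3/8
g(brrbr) = { 0, 1/4 | 3/8, 1/2, 1 } => 5/16
g(brrbrr) = { 0, 1/4 | 5/16, 3/8, 1/2, 1 } => 9/32
g(brrbrrr) = { 0, 1/4 | 9/32, 5/16, 3/8, 1/2, 1 } => 17/64
g(brrbrrrb) = { 0, 1/4, 17/64 | 9/32, 5/16, 3/8, 1/2, 1 } => 35/128
g(brrbrrrbb) = { 0, 1/4, 17/64, 35/128 | 9/32, 5/16, 3/8, 1/2, 1 } => 71/256
g(brrbrrrbbr) = { 0, 1/4, 17/64, 35/128 | 71/256, 9/32, 5/16, 3/8, 1/2, 1 } => 141/512
g(brrbrrrbbrr) = { 0, 1/4, 17/64, 35/128 | 141/512, 71/256, 9/32, 5/16, 3/8, 1/2, 1 } => 281/1024
g(brrbrrrbbrrr) = { 0, 1/4, 17/64, 35/128 | 281/1024, 141/512, 71/256, 9/32, 5/16, 3/8, 1/2, 1 } => 561/2048
g(brrbrrrbbrrrb) = { 0, 1/4, 17/64, 35/128, 561/2048 | 281/1024, 141/512, 71/256, 9/32, 5/16, 3/8, 1/2, 1 } => 1123/4096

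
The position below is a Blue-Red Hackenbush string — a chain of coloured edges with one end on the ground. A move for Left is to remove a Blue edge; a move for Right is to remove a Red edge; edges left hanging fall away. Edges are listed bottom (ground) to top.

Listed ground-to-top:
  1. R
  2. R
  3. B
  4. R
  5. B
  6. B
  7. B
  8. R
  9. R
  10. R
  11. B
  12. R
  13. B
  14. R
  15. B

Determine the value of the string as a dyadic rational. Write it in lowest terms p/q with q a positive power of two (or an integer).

Prefix values for R R B R B B B R R R B R B R B via {L|R} + simplicity:
R: Left { (no moves) }, Right { 0 } → simplest -1
RR: Left { (no moves) }, Right { -1,0 } → simplest -2
RRB: Left { -2 }, Right { -1,0 } → simplest -3/2
RRBR: Left { -2 }, Right { -3/2,-1,0 } → simplest -7/4
RRBRB: Left { -2,-7/4 }, Right { -3/2,-1,0 } → simplest -13/8
RRBRBB: Left { -2,-7/4,-13/8 }, Right { -3/2,-1,0 } → simplest -25/16
RRBRBBB: Left { -2,-7/4,-13/8,-25/16 }, Right { -3/2,-1,0 } → simplest -49/32
RRBRBBBR: Left { -2,-7/4,-13/8,-25/16 }, Right { -49/32,-3/2,-1,0 } → simplest -99/64
RRBRBBBRR: Left { -2,-7/4,-13/8,-25/16 }, Right { -99/64,-49/32,-3/2,-1,0 } → simplest -199/128
RRBRBBBRRR: Left { -2,-7/4,-13/8,-25/16 }, Right { -199/128,-99/64,-49/32,-3/2,-1,0 } → simplest -399/256
RRBRBBBRRRB: Left { -2,-7/4,-13/8,-25/16,-399/256 }, Right { -199/128,-99/64,-49/32,-3/2,-1,0 } → simplest -797/512
RRBRBBBRRRBR: Left { -2,-7/4,-13/8,-25/16,-399/256 }, Right { -797/512,-199/128,-99/64,-49/32,-3/2,-1,0 } → simplest -1595/1024
RRBRBBBRRRBRB: Left { -2,-7/4,-13/8,-25/16,-399/256,-1595/1024 }, Right { -797/512,-199/128,-99/64,-49/32,-3/2,-1,0 } → simplest -3189/2048
RRBRBBBRRRBRBR: Left { -2,-7/4,-13/8,-25/16,-399/256,-1595/1024 }, Right { -3189/2048,-797/512,-199/128,-99/64,-49/32,-3/2,-1,0 } → simplest -6379/4096
RRBRBBBRRRBRBRB: Left { -2,-7/4,-13/8,-25/16,-399/256,-1595/1024,-6379/4096 }, Right { -3189/2048,-797/512,-199/128,-99/64,-49/32,-3/2,-1,0 } → simplest -12757/8192

-12757/8192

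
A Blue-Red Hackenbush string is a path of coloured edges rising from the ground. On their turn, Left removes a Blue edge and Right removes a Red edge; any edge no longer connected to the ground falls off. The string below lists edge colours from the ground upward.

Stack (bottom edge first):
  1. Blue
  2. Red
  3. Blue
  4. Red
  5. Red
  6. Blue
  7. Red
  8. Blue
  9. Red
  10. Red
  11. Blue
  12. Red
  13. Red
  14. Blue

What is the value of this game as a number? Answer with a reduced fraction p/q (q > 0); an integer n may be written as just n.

4755/8192

step 1: add Blue to get B; options L={ 0 } R={ — } — 1
step 2: add Red to get BR; options L={ 0 } R={ 1 } — 1/2
step 3: add Blue to get BRB; options L={ 0,1/2 } R={ 1 } — 3/4
step 4: add Red to get BRBR; options L={ 0,1/2 } R={ 3/4,1 } — 5/8
step 5: add Red to get BRBRR; options L={ 0,1/2 } R={ 5/8,3/4,1 } — 9/16
step 6: add Blue to get BRBRRB; options L={ 0,1/2,9/16 } R={ 5/8,3/4,1 } — 19/32
step 7: add Red to get BRBRRBR; options L={ 0,1/2,9/16 } R={ 19/32,5/8,3/4,1 } — 37/64
step 8: add Blue to get BRBRRBRB; options L={ 0,1/2,9/16,37/64 } R={ 19/32,5/8,3/4,1 } — 75/128
step 9: add Red to get BRBRRBRBR; options L={ 0,1/2,9/16,37/64 } R={ 75/128,19/32,5/8,3/4,1 } — 149/256
step 10: add Red to get BRBRRBRBRR; options L={ 0,1/2,9/16,37/64 } R={ 149/256,75/128,19/32,5/8,3/4,1 } — 297/512
step 11: add Blue to get BRBRRBRBRRB; options L={ 0,1/2,9/16,37/64,297/512 } R={ 149/256,75/128,19/32,5/8,3/4,1 } — 595/1024
step 12: add Red to get BRBRRBRBRRBR; options L={ 0,1/2,9/16,37/64,297/512 } R={ 595/1024,149/256,75/128,19/32,5/8,3/4,1 } — 1189/2048
step 13: add Red to get BRBRRBRBRRBRR; options L={ 0,1/2,9/16,37/64,297/512 } R={ 1189/2048,595/1024,149/256,75/128,19/32,5/8,3/4,1 } — 2377/4096
step 14: add Blue to get BRBRRBRBRRBRRB; options L={ 0,1/2,9/16,37/64,297/512,2377/4096 } R={ 1189/2048,595/1024,149/256,75/128,19/32,5/8,3/4,1 } — 4755/8192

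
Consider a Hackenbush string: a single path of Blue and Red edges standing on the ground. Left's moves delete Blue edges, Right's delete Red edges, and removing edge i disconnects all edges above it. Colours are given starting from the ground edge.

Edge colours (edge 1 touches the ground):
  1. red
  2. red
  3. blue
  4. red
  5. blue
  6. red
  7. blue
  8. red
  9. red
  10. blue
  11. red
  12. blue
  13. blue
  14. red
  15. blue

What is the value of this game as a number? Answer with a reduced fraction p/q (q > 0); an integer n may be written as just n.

-13733/8192

Build val(s[:k]) for k = 1..15, string s = red red blue red blue red blue red red blue red blue blue red blue.
edge 1 of 15 (red): { (no moves) | 0 } → -1
edge 2 of 15 (red): { (no moves) | -1; 0 } → -2
edge 3 of 15 (blue): { -2 | -1; 0 } → -3/2
edge 4 of 15 (red): { -2 | -3/2; -1; 0 } → -7/4
edge 5 of 15 (blue): { -2; -7/4 | -3/2; -1; 0 } → -13/8
edge 6 of 15 (red): { -2; -7/4 | -13/8; -3/2; -1; 0 } → -27/16
edge 7 of 15 (blue): { -2; -7/4; -27/16 | -13/8; -3/2; -1; 0 } → -53/32
edge 8 of 15 (red): { -2; -7/4; -27/16 | -53/32; -13/8; -3/2; -1; 0 } → -107/64
edge 9 of 15 (red): { -2; -7/4; -27/16 | -107/64; -53/32; -13/8; -3/2; -1; 0 } → -215/128
edge 10 of 15 (blue): { -2; -7/4; -27/16; -215/128 | -107/64; -53/32; -13/8; -3/2; -1; 0 } → -429/256
edge 11 of 15 (red): { -2; -7/4; -27/16; -215/128 | -429/256; -107/64; -53/32; -13/8; -3/2; -1; 0 } → -859/512
edge 12 of 15 (blue): { -2; -7/4; -27/16; -215/128; -859/512 | -429/256; -107/64; -53/32; -13/8; -3/2; -1; 0 } → -1717/1024
edge 13 of 15 (blue): { -2; -7/4; -27/16; -215/128; -859/512; -1717/1024 | -429/256; -107/64; -53/32; -13/8; -3/2; -1; 0 } → -3433/2048
edge 14 of 15 (red): { -2; -7/4; -27/16; -215/128; -859/512; -1717/1024 | -3433/2048; -429/256; -107/64; -53/32; -13/8; -3/2; -1; 0 } → -6867/4096
edge 15 of 15 (blue): { -2; -7/4; -27/16; -215/128; -859/512; -1717/1024; -6867/4096 | -3433/2048; -429/256; -107/64; -53/32; -13/8; -3/2; -1; 0 } → -13733/8192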